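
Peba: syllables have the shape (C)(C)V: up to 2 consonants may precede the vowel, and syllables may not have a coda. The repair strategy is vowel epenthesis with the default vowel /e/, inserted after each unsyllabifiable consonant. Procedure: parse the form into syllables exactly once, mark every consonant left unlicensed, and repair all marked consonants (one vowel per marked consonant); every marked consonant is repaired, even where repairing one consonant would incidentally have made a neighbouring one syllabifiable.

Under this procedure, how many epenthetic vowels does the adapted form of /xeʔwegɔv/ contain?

The unsyllabifiable consonants are /v/; each receives one epenthetic vowel.

1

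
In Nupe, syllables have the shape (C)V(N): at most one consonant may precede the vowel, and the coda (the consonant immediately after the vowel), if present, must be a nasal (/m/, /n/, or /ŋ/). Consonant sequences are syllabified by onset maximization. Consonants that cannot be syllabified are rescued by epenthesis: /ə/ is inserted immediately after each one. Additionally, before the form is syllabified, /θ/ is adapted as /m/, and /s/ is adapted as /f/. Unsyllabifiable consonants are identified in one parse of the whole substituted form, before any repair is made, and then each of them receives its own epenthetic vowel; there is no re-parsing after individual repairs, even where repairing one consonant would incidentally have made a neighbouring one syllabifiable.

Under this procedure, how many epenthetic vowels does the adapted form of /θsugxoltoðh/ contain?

5

After substitution the input is /mfugxoltoðh/.
The unsyllabifiable consonants are /m/, /g/, /l/, /ð/, /h/; each receives one epenthetic vowel.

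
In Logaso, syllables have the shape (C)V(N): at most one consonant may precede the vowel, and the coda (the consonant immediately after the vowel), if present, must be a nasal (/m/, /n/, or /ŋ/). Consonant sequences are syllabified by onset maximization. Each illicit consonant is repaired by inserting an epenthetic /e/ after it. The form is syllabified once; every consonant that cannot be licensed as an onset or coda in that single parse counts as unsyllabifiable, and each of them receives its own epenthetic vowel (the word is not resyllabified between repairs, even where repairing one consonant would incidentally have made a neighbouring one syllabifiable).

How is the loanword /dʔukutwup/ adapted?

Syllabifying with onset maximization leaves /d/, /t/, /p/ stranded (only a nasal (/m/, /n/, or /ŋ/) is licensed in coda position; onsets are limited to one consonant).
Each unlicensed consonant becomes the onset of a new syllable: /d/ → /de/, /t/ → /te/, /p/ → /pe/.

deʔukutewupe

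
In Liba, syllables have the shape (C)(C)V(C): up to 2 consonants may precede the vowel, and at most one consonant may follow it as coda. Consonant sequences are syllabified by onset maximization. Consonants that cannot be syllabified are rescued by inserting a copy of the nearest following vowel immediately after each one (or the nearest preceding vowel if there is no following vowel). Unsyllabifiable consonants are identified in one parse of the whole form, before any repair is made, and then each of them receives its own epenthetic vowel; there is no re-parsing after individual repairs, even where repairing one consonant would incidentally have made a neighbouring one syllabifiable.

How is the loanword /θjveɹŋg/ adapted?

The consonants /θ/, /ŋ/, /g/ cannot be parsed into a legal (C)(C)V(C) syllable (at most one coda consonant is licensed; onsets may contain at most 2 consonants).
Epenthesis after each stranded consonant: /θ/ → /θe/, /ŋ/ → /ŋe/, /g/ → /ge/.

θejveɹŋege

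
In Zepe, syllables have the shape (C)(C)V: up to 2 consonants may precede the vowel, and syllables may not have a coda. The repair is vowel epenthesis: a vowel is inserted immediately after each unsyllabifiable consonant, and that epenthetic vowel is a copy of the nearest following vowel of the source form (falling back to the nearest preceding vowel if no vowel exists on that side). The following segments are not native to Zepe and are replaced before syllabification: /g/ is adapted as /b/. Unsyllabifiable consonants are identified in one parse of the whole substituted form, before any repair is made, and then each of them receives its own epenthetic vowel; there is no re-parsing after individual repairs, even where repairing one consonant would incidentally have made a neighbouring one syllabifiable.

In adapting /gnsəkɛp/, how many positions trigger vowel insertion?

After substitution the input is /bnsəkɛp/.
The unsyllabifiable consonants are /b/, /p/; each receives one epenthetic vowel.

2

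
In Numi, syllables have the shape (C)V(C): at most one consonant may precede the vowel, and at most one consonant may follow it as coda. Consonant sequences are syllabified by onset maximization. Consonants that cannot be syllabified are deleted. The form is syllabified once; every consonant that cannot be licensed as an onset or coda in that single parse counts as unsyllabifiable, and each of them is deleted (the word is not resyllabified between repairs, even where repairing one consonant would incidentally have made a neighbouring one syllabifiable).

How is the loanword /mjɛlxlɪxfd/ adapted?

The consonants /m/, /x/, /f/, /d/ cannot be parsed into a legal (C)V(C) syllable (at most one coda consonant is licensed; onsets are limited to one consonant).
Deletion applies to /m/, /x/, /f/, /d/.

jɛllɪx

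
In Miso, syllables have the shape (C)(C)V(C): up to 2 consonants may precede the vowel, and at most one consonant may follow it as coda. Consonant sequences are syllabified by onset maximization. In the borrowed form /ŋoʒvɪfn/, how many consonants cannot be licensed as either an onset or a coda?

Under (C)(C)V(C), the unsyllabifiable consonants are /n/ (at most one coda consonant is licensed; onsets may contain at most 2 consonants).

1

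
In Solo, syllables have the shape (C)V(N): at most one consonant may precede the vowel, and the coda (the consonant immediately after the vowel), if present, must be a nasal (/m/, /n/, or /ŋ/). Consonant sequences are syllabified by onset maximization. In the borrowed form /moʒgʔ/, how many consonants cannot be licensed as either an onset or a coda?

Syllabifying with onset maximization leaves /ʒ/, /g/, /ʔ/ stranded (only a nasal (/m/, /n/, or /ŋ/) is licensed in coda position; onsets are limited to one consonant).

3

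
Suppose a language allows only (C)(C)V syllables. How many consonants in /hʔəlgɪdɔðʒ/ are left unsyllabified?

Under (C)(C)V, the unsyllabifiable consonants are /ð/, /ʒ/ (no codas are permitted; onsets may contain at most 2 consonants).

2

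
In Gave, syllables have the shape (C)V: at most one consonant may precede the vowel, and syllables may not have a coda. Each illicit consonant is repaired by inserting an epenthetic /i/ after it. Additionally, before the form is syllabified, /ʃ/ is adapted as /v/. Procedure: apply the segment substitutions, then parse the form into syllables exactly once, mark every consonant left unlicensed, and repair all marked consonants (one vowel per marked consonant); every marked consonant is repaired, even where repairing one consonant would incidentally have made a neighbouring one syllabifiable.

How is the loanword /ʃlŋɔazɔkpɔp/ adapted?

viliŋɔazɔkipɔpi

Substitution: /ʃ/ → /v/, giving /vlŋɔazɔkpɔp/.
Under (C)V, the unsyllabifiable consonants are /v/, /l/, /k/, /p/ (no codas are permitted; onsets are limited to one consonant).
Inserting the epenthetic vowel yields /v/ → /vi/, /l/ → /li/, /k/ → /ki/, /p/ → /pi/.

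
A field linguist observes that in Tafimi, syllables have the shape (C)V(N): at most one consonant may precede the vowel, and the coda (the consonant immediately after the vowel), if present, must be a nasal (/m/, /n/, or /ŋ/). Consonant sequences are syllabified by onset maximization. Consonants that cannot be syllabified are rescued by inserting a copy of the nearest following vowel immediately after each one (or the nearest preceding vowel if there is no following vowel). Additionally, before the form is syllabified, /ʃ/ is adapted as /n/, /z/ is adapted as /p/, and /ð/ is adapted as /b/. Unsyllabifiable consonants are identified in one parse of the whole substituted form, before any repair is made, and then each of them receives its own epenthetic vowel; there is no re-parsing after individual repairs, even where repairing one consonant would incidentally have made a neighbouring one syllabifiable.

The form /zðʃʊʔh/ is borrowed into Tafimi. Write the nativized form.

pʊbʊnʊʔʊhʊ

Substitution: /z/ → /p/, /ð/ → /b/, /ʃ/ → /n/, giving /pbnʊʔh/.
The consonants /p/, /b/, /ʔ/, /h/ cannot be parsed into a legal (C)V(N) syllable (only a nasal (/m/, /n/, or /ŋ/) is licensed in coda position; onsets are limited to one consonant).
Epenthesis after each stranded consonant: /p/ → /pʊ/, /b/ → /bʊ/, /ʔ/ → /ʔʊ/, /h/ → /hʊ/.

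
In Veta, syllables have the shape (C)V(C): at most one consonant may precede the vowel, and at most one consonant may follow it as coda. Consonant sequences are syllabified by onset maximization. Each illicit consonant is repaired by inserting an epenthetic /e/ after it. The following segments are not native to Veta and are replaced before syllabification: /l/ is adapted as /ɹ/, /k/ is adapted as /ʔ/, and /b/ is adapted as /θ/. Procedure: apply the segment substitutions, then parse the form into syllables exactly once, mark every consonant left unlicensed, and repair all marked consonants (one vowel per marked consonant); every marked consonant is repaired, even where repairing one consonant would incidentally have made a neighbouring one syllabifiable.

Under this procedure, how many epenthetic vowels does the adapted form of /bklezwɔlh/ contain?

After substitution the input is /θʔɹezwɔɹh/.
The unsyllabifiable consonants are /θ/, /ʔ/, /h/; each receives one epenthetic vowel.

3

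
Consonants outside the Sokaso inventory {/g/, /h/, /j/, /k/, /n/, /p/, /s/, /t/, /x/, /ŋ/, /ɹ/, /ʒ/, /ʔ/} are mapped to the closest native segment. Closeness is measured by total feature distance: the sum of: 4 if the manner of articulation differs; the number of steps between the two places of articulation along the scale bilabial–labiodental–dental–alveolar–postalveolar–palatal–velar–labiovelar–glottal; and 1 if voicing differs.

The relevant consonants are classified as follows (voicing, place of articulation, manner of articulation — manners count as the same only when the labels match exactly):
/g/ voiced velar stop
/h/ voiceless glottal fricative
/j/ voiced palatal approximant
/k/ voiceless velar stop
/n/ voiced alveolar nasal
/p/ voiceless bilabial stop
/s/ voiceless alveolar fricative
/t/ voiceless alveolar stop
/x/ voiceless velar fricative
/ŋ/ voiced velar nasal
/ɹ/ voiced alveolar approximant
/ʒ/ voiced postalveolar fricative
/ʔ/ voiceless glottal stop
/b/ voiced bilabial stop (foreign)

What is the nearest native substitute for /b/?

/p/ is closest: same manner (stop), place distance 0 (bilabial→bilabial), voicing differs (+1); total 1. Next closest is /t/ at distance 4.

p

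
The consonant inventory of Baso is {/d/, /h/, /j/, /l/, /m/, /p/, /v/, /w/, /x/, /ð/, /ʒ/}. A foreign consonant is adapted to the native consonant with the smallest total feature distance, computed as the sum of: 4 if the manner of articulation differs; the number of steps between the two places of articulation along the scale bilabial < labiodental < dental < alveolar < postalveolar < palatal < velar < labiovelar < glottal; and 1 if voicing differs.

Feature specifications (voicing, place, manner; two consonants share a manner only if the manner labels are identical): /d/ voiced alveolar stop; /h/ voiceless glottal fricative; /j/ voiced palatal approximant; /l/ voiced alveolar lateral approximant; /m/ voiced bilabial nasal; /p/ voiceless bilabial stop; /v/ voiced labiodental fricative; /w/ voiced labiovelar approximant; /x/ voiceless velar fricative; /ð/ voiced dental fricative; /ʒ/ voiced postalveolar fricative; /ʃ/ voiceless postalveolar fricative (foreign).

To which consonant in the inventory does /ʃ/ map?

ʒ

/ʒ/ is closest: same manner (fricative), place distance 0 (postalveolar→postalveolar), voicing differs (+1); total 1. Next closest is /x/ at distance 2.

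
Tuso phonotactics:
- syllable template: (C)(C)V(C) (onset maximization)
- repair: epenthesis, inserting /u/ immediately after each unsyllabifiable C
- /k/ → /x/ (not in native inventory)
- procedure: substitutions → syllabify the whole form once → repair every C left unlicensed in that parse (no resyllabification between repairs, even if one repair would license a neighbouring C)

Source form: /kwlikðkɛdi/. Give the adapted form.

Substitution: /k/ → /x/, giving /xwlixðxɛdi/.
Syllabifying with onset maximization leaves /x/ stranded (at most one coda consonant is licensed; onsets may contain at most 2 consonants).
Epenthesis after each stranded consonant: /x/ → /xu/.

xuwlixðxɛdi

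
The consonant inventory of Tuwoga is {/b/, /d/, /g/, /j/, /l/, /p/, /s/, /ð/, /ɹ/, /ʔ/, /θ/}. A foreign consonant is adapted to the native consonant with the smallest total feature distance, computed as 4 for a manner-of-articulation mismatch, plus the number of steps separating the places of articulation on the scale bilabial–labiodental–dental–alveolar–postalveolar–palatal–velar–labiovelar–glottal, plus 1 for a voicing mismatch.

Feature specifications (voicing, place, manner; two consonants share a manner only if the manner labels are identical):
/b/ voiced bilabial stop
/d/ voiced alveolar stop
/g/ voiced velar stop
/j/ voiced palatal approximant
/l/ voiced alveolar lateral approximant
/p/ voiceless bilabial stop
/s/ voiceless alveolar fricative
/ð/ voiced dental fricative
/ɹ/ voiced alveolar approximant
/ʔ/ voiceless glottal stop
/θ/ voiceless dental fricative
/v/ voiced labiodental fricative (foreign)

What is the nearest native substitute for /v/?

/ð/ is closest: same manner (fricative), place distance 1 (labiodental→dental), same voicing; total 1. Next closest is /θ/ at distance 2.

ð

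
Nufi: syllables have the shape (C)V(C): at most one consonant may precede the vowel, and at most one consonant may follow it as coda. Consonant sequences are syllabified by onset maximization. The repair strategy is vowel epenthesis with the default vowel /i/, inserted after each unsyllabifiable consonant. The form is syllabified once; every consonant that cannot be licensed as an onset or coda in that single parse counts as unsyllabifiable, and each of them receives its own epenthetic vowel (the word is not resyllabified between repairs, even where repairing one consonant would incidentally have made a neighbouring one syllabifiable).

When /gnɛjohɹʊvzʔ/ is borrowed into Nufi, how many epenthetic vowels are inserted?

3

The unsyllabifiable consonants are /g/, /z/, /ʔ/; each receives one epenthetic vowel.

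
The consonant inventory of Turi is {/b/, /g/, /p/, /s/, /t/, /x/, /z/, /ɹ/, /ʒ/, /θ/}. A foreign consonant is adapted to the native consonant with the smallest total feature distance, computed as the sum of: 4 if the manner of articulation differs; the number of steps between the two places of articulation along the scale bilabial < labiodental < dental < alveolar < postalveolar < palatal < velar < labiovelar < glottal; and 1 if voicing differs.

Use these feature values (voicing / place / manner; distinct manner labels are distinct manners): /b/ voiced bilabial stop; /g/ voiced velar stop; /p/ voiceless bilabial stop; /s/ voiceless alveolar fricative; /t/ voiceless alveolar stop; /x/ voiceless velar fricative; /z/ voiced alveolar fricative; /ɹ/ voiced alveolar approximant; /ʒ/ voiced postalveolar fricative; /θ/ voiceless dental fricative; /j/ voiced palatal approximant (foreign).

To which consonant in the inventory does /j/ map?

/ɹ/ is closest: same manner (approximant), place distance 2 (palatal→alveolar), same voicing; total 2. Next closest is /g/ at distance 5.

ɹ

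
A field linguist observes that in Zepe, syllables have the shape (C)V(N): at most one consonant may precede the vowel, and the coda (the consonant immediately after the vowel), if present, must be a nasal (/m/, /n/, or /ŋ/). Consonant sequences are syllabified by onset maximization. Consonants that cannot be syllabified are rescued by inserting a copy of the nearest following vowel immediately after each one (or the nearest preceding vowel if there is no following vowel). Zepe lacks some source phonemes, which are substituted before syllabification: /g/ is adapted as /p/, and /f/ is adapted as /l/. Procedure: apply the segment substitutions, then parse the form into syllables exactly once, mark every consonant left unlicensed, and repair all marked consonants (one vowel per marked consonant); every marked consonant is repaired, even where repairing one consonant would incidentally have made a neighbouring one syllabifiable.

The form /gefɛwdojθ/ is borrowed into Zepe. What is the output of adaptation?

Substitution: /g/ → /p/, /f/ → /l/, giving /pelɛwdojθ/.
Syllabifying with onset maximization leaves /w/, /j/, /θ/ stranded (only a nasal (/m/, /n/, or /ŋ/) is licensed in coda position; onsets are limited to one consonant).
Epenthesis after each stranded consonant: /w/ → /wo/, /j/ → /jo/, /θ/ → /θo/.

pelɛwodojoθo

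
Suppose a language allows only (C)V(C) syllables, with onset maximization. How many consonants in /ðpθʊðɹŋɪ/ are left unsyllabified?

Syllabifying with onset maximization leaves /ð/, /p/, /ɹ/ stranded (at most one coda consonant is licensed; onsets are limited to one consonant).

3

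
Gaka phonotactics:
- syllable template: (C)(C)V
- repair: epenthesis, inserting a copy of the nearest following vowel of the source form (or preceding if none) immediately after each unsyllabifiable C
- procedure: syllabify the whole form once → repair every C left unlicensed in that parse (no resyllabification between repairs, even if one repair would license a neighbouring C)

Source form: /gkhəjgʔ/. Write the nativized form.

gəkhəjəgəʔə

Syllabifying with onset maximization leaves /g/, /j/, /g/, /ʔ/ stranded (no codas are permitted; onsets may contain at most 2 consonants).
Inserting the epenthetic vowel yields /g/ → /gə/, /j/ → /jə/, /g/ → /gə/, /ʔ/ → /ʔə/.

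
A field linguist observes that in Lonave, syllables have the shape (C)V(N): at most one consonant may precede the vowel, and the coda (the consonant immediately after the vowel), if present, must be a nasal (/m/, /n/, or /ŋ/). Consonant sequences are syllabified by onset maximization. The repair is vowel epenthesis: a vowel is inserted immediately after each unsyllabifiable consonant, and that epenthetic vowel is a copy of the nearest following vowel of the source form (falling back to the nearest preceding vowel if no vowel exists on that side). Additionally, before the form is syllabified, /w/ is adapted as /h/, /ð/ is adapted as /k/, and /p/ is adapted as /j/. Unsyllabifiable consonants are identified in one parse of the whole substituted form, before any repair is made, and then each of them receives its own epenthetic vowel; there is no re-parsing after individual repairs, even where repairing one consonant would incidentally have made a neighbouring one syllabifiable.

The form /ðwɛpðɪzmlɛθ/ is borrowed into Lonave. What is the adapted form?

Substitution: /ð/ → /k/, /w/ → /h/, /p/ → /j/, giving /khɛjkɪzmlɛθ/.
The consonants /k/, /j/, /z/, /m/, /θ/ cannot be parsed into a legal (C)V(N) syllable (only a nasal (/m/, /n/, or /ŋ/) is licensed in coda position; onsets are limited to one consonant).
Inserting the epenthetic vowel yields /k/ → /kɛ/, /j/ → /jɪ/, /z/ → /zɛ/, /m/ → /mɛ/, /θ/ → /θɛ/.

kɛhɛjɪkɪzɛmɛlɛθɛ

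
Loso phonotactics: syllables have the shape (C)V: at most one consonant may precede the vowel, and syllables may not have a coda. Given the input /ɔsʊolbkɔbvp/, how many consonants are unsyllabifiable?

5

The consonants /l/, /b/, /b/, /v/, /p/ cannot be parsed into a legal (C)V syllable (no codas are permitted; onsets are limited to one consonant).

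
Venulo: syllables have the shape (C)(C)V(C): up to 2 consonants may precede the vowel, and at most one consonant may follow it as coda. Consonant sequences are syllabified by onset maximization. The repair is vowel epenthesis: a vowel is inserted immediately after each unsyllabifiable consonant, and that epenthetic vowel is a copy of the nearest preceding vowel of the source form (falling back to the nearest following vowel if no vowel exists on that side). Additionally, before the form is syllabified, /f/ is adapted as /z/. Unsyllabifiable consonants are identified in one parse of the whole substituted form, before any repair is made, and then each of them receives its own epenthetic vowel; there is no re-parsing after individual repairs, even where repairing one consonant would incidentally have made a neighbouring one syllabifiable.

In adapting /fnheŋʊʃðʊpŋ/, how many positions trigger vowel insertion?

After substitution the input is /znheŋʊʃðʊpŋ/.
The unsyllabifiable consonants are /z/, /ŋ/; each receives one epenthetic vowel.

2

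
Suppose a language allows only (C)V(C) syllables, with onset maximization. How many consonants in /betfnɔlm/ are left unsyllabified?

Under (C)V(C), the unsyllabifiable consonants are /f/, /m/ (at most one coda consonant is licensed; onsets are limited to one consonant).

2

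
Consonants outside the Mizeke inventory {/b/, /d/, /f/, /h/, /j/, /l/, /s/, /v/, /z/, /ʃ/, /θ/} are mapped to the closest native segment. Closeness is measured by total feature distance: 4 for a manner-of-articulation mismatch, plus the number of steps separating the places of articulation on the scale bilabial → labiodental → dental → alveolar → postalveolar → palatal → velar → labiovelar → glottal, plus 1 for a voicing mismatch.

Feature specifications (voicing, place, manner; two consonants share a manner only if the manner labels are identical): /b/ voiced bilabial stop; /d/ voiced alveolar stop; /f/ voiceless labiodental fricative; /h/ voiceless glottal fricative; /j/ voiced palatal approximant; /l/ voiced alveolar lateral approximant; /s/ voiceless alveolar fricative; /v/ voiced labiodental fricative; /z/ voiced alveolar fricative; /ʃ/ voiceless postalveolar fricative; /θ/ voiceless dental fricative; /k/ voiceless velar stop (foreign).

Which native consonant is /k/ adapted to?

d

/d/ is closest: same manner (stop), place distance 3 (velar→alveolar), voicing differs (+1); total 4. Next closest is /h/ at distance 6.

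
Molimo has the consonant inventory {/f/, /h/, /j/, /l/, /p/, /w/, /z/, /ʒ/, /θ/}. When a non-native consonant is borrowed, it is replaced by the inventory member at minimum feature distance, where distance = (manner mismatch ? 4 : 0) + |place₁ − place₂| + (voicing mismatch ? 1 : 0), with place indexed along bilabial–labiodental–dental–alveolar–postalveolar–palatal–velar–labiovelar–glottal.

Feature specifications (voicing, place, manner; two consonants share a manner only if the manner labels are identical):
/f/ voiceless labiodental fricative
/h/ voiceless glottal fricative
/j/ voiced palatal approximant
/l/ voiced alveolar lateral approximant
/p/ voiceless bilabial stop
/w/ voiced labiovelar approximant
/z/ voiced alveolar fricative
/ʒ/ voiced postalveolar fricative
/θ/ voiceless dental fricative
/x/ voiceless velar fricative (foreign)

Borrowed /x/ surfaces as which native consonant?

h

/h/ is closest: same manner (fricative), place distance 2 (velar→glottal), same voicing; total 2. Next closest is /ʒ/ at distance 3.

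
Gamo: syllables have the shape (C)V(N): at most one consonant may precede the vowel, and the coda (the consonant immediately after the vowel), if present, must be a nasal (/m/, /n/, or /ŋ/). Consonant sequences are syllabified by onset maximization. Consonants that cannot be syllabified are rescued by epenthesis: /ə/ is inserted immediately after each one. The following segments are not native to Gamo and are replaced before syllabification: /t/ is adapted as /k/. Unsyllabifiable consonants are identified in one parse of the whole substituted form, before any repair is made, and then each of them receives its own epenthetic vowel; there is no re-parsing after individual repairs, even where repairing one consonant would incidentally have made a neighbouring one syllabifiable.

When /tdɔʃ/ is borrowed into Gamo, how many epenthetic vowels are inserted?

2

After substitution the input is /kdɔʃ/.
The unsyllabifiable consonants are /k/, /ʃ/; each receives one epenthetic vowel.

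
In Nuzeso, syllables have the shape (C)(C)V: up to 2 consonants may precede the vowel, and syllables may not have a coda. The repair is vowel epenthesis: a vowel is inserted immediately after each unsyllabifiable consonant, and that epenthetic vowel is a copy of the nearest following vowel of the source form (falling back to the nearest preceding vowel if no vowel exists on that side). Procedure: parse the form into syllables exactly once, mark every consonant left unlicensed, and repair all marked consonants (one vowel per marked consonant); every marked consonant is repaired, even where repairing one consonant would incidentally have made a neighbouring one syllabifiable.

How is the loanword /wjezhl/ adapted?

wjezehele

The consonants /z/, /h/, /l/ cannot be parsed into a legal (C)(C)V syllable (no codas are permitted; onsets may contain at most 2 consonants).
Each unlicensed consonant becomes the onset of a new syllable: /z/ → /ze/, /h/ → /he/, /l/ → /le/.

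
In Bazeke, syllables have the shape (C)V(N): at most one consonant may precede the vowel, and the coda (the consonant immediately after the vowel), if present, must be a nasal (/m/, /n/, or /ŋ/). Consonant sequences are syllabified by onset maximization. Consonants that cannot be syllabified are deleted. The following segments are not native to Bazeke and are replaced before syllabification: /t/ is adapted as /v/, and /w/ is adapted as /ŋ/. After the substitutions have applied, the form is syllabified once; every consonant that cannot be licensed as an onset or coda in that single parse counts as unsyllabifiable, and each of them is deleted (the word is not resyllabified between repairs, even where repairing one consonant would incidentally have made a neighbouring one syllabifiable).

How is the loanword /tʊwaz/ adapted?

Substitution: /t/ → /v/, /w/ → /ŋ/, giving /vʊŋaz/.
Under (C)V(N), the unsyllabifiable consonants are /z/ (only a nasal (/m/, /n/, or /ŋ/) is licensed in coda position; onsets are limited to one consonant).
Deleting the stranded consonants removes /z/.

vʊŋa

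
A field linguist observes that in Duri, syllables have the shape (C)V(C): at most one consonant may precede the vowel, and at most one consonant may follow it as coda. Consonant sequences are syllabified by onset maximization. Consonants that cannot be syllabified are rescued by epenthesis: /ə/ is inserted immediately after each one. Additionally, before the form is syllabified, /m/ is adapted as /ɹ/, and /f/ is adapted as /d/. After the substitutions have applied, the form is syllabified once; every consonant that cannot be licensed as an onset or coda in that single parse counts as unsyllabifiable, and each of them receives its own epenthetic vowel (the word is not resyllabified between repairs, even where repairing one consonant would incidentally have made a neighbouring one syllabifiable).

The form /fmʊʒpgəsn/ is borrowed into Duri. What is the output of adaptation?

dəɹʊʒpəgəsnə

Substitution: /f/ → /d/, /m/ → /ɹ/, giving /dɹʊʒpgəsn/.
Under (C)V(C), the unsyllabifiable consonants are /d/, /p/, /n/ (at most one coda consonant is licensed; onsets are limited to one consonant).
Epenthesis after each stranded consonant: /d/ → /də/, /p/ → /pə/, /n/ → /nə/.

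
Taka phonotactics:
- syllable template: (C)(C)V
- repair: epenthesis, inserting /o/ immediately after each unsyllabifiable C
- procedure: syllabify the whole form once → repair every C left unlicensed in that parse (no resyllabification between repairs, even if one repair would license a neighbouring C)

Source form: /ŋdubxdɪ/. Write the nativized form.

ŋduboxdɪ

Under (C)(C)V, the unsyllabifiable consonants are /b/ (no codas are permitted; onsets may contain at most 2 consonants).
Each unlicensed consonant becomes the onset of a new syllable: /b/ → /bo/.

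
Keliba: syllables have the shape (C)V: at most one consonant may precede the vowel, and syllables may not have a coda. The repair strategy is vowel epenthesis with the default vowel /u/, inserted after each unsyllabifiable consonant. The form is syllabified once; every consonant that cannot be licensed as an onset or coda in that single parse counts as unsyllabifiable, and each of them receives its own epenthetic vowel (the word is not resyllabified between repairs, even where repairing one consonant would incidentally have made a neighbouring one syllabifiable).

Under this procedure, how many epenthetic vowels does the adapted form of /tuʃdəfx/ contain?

The unsyllabifiable consonants are /ʃ/, /f/, /x/; each receives one epenthetic vowel.

3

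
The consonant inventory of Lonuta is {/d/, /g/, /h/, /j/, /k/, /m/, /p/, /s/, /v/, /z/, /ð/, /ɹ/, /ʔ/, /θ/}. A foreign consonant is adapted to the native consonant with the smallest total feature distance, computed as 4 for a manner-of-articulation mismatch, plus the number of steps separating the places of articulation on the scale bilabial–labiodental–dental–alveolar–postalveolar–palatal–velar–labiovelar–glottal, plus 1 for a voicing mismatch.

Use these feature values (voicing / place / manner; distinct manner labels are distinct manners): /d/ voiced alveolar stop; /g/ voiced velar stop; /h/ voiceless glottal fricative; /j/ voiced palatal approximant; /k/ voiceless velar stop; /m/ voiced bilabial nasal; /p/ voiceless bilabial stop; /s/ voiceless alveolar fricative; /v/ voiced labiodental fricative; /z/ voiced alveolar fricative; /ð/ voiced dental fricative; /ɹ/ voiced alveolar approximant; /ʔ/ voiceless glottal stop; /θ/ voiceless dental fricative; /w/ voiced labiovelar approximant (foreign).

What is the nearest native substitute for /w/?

/j/ is closest: same manner (approximant), place distance 2 (labiovelar→palatal), same voicing; total 2. Next closest is /ɹ/ at distance 4.

j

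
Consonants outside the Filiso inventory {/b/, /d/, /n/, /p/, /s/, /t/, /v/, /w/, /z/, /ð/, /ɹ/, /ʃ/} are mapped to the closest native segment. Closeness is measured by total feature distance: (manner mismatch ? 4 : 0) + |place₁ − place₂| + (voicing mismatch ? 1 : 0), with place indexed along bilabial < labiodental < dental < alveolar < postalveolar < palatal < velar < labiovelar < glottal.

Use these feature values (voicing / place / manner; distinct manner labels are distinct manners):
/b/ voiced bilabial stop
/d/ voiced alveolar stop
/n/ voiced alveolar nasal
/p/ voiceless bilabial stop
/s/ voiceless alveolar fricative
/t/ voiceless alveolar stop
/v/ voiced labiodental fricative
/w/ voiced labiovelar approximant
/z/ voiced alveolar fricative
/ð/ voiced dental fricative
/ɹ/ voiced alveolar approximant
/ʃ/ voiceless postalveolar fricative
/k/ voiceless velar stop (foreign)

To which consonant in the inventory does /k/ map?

/t/ is closest: same manner (stop), place distance 3 (velar→alveolar), same voicing; total 3. Next closest is /d/ at distance 4.

t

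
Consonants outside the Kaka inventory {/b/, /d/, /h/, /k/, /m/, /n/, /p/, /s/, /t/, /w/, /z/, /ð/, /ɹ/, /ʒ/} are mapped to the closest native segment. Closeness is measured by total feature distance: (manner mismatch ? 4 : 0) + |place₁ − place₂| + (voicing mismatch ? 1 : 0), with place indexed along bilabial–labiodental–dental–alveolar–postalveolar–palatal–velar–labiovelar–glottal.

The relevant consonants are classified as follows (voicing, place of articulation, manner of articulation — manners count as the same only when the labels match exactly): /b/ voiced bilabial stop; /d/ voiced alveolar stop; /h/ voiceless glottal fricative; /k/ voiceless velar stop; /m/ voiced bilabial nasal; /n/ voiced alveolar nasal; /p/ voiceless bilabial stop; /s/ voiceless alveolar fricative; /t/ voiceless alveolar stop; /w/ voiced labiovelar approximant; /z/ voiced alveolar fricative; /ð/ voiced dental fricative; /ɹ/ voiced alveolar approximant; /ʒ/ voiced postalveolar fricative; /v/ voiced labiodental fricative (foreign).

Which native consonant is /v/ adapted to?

ð

/ð/ is closest: same manner (fricative), place distance 1 (labiodental→dental), same voicing; total 1. Next closest is /z/ at distance 2.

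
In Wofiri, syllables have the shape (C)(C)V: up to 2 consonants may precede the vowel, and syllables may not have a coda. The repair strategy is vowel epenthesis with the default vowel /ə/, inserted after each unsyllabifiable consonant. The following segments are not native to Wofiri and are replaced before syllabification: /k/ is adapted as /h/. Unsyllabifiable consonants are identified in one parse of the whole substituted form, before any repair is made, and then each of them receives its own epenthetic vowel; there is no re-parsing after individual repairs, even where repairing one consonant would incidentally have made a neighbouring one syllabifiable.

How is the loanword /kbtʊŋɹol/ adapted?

Substitution: /k/ → /h/, giving /hbtʊŋɹol/.
The consonants /h/, /l/ cannot be parsed into a legal (C)(C)V syllable (no codas are permitted; onsets may contain at most 2 consonants).
Epenthesis after each stranded consonant: /h/ → /hə/, /l/ → /lə/.

həbtʊŋɹolə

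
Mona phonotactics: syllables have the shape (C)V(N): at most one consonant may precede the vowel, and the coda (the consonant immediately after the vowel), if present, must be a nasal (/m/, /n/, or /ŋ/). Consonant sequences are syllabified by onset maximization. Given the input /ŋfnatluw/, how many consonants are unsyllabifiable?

Syllabifying with onset maximization leaves /ŋ/, /f/, /t/, /w/ stranded (only a nasal (/m/, /n/, or /ŋ/) is licensed in coda position; onsets are limited to one consonant).

4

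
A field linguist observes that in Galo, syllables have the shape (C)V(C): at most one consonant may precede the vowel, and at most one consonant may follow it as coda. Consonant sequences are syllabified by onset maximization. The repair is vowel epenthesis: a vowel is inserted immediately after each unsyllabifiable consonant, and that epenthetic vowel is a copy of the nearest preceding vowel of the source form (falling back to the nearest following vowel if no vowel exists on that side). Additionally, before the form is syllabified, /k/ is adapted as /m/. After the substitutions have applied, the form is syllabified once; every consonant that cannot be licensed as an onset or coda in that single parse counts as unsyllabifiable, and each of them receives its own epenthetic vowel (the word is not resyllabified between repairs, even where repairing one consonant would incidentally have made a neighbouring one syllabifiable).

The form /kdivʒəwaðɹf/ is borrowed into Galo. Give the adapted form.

midivʒəwaðɹafa

Substitution: /k/ → /m/, giving /mdivʒəwaðɹf/.
The consonants /m/, /ɹ/, /f/ cannot be parsed into a legal (C)V(C) syllable (at most one coda consonant is licensed; onsets are limited to one consonant).
Each unlicensed consonant becomes the onset of a new syllable: /m/ → /mi/, /ɹ/ → /ɹa/, /f/ → /fa/.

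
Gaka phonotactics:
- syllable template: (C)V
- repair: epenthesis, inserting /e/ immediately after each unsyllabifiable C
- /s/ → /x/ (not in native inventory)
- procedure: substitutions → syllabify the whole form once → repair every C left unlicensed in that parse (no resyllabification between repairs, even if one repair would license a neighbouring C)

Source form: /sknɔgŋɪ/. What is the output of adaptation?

xekenɔgeŋɪ

Substitution: /s/ → /x/, giving /xknɔgŋɪ/.
Under (C)V, the unsyllabifiable consonants are /x/, /k/, /g/ (no codas are permitted; onsets are limited to one consonant).
Inserting the epenthetic vowel yields /x/ → /xe/, /k/ → /ke/, /g/ → /ge/.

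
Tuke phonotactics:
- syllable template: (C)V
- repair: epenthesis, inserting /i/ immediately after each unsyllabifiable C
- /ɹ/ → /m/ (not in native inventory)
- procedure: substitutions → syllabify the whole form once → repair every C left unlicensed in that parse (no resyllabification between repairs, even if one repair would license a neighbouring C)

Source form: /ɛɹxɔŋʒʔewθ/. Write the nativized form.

ɛmixɔŋiʒiʔewiθi

Substitution: /ɹ/ → /m/, giving /ɛmxɔŋʒʔewθ/.
Syllabifying with onset maximization leaves /m/, /ŋ/, /ʒ/, /w/, /θ/ stranded (no codas are permitted; onsets are limited to one consonant).
Inserting the epenthetic vowel yields /m/ → /mi/, /ŋ/ → /ŋi/, /ʒ/ → /ʒi/, /w/ → /wi/, /θ/ → /θi/.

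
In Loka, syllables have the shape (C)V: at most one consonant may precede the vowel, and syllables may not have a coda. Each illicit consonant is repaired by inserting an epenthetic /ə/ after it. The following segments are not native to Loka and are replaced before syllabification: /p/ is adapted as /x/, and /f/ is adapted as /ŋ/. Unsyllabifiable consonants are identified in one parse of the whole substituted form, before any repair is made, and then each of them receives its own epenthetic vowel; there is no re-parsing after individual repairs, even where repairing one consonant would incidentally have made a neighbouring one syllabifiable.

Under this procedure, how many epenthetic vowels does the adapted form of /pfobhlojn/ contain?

5

After substitution the input is /xŋobhlojn/.
The unsyllabifiable consonants are /x/, /b/, /h/, /j/, /n/; each receives one epenthetic vowel.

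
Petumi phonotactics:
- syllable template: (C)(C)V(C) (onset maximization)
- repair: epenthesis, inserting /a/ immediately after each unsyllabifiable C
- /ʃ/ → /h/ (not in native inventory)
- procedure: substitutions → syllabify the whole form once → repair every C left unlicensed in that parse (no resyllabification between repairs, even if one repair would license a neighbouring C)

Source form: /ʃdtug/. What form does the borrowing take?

hadtug

Substitution: /ʃ/ → /h/, giving /hdtug/.
Syllabifying with onset maximization leaves /h/ stranded (at most one coda consonant is licensed; onsets may contain at most 2 consonants).
Each unlicensed consonant becomes the onset of a new syllable: /h/ → /ha/.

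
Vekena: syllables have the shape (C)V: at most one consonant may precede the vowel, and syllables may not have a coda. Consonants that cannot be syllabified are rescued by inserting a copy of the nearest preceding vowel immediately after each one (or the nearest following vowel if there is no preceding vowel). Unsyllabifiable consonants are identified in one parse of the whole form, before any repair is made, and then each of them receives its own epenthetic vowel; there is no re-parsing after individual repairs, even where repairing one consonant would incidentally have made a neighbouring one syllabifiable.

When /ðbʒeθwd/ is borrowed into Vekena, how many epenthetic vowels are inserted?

5

The unsyllabifiable consonants are /ð/, /b/, /θ/, /w/, /d/; each receives one epenthetic vowel.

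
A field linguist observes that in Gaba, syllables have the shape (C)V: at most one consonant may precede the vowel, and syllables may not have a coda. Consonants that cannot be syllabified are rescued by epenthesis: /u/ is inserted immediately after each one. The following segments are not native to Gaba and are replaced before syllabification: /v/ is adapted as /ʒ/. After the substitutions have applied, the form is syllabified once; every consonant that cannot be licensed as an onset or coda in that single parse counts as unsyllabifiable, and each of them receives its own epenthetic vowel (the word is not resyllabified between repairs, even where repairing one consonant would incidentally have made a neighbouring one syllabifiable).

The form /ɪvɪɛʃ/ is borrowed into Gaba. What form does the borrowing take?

Substitution: /v/ → /ʒ/, giving /ɪʒɪɛʃ/.
Syllabifying with onset maximization leaves /ʃ/ stranded (no codas are permitted; onsets are limited to one consonant).
Each unlicensed consonant becomes the onset of a new syllable: /ʃ/ → /ʃu/.

ɪʒɪɛʃu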